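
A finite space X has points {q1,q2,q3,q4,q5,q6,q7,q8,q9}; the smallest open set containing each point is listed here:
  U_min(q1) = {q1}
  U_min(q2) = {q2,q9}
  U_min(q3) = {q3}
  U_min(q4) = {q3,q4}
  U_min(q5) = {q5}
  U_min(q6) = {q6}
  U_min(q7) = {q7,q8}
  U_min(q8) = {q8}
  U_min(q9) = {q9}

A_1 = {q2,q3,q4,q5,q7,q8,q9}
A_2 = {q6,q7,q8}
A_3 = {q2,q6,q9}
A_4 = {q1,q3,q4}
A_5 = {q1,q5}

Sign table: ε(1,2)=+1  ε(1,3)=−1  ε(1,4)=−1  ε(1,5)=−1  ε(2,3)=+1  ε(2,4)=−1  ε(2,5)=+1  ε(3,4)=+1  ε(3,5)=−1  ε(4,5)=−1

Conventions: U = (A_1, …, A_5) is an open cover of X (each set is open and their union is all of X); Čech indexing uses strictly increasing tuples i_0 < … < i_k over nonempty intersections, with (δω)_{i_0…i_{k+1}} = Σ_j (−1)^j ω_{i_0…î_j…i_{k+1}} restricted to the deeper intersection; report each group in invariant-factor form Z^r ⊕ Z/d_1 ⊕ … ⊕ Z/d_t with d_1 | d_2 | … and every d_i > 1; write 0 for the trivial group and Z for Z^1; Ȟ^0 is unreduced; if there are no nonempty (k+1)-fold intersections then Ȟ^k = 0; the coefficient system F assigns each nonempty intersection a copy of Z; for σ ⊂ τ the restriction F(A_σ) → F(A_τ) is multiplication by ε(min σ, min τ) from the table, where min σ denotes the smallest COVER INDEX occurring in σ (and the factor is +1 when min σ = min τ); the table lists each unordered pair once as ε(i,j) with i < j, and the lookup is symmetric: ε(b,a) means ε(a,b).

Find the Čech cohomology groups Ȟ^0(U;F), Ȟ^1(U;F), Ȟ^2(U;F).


intersection data:
  A12={q7,q8} A13={q2,q9} A14={q3,q4} A15={q5} A23={q6} A45={q1}
C dims 5,6; δ0: rk 5, SNF 1^4·2
Ȟ^0 = (5 − 5) − 0 = 0, so Ȟ^0 ≅ 0
Ȟ^1 = (6 − 0) − 5 = 1 plus torsion [2], so Ȟ^1 ≅ Z ⊕ Z/2
Ȟ^2 = (0 − 0) − 0 = 0, so Ȟ^2 ≅ 0

Ȟ^0 ≅ 0, Ȟ^1 ≅ Z ⊕ Z/2, Ȟ^2 ≅ 0


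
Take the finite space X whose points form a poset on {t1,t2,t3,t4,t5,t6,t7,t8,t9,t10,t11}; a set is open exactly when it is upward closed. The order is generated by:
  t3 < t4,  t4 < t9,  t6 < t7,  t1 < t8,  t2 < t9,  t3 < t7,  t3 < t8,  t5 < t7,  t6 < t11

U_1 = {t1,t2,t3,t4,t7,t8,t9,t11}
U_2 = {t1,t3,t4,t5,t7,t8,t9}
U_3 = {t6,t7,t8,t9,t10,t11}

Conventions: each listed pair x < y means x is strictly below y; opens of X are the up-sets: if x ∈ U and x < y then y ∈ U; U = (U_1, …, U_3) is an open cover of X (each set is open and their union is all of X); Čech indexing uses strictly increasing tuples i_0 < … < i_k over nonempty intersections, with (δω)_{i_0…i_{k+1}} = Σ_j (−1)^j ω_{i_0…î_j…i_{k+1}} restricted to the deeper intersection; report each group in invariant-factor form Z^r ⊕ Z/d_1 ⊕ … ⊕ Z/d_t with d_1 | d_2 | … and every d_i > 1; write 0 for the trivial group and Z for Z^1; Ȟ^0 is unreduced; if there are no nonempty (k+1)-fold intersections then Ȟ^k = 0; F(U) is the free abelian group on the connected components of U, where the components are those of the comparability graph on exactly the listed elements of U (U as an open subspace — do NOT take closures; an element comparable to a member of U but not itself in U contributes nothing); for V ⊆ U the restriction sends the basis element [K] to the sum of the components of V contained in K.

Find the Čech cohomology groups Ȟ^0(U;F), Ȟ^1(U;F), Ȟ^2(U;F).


nerve of the cover:
  U12={t1,t3,t4,t7,t8,t9} U13={t7,t8,t9,t11} U23={t7,t8,t9}
  U123={t7,t8,t9}
components per intersection:
  U1: {t1,t2,t3,t4,t7,t8,t9} {t11}
  U2: {t1,t3,t4,t5,t7,t8,t9}
  U3: {t6,t7,t11} {t8} {t9} {t10}
  U12: {t1,t3,t4,t7,t8,t9}
  U13: {t7} {t8} {t9} {t11}
  U23: {t7} {t8} {t9}
  U123: {t7} {t8} {t9}
C dims 7,8,3; δ0: rk 5, SNF 1^5; δ1: rk 3, SNF 1^3
Ȟ^0 = (7 − 5) − 0 = 2, so Ȟ^0 ≅ Z^2
Ȟ^1 = (8 − 3) − 5 = 0, so Ȟ^1 ≅ 0
Ȟ^2 = (3 − 0) − 3 = 0, so Ȟ^2 ≅ 0

Ȟ^0(U;F) ≅ Z^2,  Ȟ^1(U;F) ≅ 0,  Ȟ^2(U;F) ≅ 0


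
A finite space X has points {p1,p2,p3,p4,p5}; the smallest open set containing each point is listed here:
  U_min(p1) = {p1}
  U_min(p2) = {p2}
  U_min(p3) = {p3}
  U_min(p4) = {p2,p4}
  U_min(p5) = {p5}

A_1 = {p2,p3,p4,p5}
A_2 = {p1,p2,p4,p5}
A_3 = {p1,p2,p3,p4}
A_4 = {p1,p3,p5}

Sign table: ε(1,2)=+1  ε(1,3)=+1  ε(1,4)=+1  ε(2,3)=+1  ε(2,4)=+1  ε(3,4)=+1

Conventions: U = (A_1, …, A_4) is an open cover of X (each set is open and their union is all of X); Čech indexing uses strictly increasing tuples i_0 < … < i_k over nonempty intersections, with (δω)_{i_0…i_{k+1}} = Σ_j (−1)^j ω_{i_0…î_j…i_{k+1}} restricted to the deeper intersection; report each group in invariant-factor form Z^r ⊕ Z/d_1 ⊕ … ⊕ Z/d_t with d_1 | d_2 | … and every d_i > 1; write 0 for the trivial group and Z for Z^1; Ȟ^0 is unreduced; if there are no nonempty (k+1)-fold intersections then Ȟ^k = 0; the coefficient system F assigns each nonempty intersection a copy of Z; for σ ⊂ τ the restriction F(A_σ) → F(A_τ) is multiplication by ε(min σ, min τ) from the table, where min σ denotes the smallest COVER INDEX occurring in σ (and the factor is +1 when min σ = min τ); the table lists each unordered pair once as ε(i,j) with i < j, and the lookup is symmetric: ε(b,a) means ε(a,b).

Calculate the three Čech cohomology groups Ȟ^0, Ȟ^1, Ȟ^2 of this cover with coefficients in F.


nonempty overlaps:
  A12={p2,p4,p5} A13={p2,p3,p4} A14={p3,p5} A23={p1,p2,p4} A24={p1,p5} A34={p1,p3}
  A123={p2,p4} A124={p5} A134={p3} A234={p1}
C dims 4,6,4; δ0: rk 3, SNF 1^3; δ1: rk 3, SNF 1^3
degree 0: 4−3−0 = 1 → Ȟ^0 ≅ Z
degree 1: 6−3−3 = 0 → Ȟ^1 ≅ 0
degree 2: 4−0−3 = 1 → Ȟ^2 ≅ Z

Ȟ^0(U;F) ≅ Z, Ȟ^1(U;F) ≅ 0 and Ȟ^2(U;F) ≅ Z


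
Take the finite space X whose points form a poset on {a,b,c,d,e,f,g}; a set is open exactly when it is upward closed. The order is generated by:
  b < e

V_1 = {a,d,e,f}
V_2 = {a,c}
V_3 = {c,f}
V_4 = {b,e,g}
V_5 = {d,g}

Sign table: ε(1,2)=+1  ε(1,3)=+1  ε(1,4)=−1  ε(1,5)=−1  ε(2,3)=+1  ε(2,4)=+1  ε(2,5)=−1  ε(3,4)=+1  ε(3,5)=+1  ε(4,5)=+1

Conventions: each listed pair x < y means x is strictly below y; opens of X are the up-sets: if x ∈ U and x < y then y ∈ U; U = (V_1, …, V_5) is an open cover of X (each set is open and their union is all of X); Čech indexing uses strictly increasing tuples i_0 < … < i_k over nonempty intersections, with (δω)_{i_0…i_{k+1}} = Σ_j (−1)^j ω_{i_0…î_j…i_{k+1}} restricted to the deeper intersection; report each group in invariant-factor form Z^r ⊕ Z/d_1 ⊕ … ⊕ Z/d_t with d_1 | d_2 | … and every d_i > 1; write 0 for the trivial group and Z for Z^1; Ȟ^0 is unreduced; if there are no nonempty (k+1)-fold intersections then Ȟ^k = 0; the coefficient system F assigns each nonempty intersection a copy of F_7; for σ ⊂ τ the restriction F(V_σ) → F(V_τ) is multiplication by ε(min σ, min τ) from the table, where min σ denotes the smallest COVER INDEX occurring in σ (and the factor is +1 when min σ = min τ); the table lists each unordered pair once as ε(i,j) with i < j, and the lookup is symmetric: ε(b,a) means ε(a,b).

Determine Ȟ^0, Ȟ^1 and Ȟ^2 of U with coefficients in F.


Ȟ^0(U;F) ≅ Z/7, Ȟ^1(U;F) ≅ Z/7 ⊕ Z/7 and Ȟ^2(U;F) ≅ 0

nerve of the cover:
  V12={a} V13={f} V14={e} V15={d} V23={c} V45={g}
C dims 5,6; δ0: rk_F7 4
Ȟ^0 = (5 − 4) − 0 = 1, so Ȟ^0 ≅ Z/7
Ȟ^1 = (6 − 0) − 4 = 2, so Ȟ^1 ≅ Z/7 ⊕ Z/7
Ȟ^2 = (0 − 0) − 0 = 0, so Ȟ^2 ≅ 0


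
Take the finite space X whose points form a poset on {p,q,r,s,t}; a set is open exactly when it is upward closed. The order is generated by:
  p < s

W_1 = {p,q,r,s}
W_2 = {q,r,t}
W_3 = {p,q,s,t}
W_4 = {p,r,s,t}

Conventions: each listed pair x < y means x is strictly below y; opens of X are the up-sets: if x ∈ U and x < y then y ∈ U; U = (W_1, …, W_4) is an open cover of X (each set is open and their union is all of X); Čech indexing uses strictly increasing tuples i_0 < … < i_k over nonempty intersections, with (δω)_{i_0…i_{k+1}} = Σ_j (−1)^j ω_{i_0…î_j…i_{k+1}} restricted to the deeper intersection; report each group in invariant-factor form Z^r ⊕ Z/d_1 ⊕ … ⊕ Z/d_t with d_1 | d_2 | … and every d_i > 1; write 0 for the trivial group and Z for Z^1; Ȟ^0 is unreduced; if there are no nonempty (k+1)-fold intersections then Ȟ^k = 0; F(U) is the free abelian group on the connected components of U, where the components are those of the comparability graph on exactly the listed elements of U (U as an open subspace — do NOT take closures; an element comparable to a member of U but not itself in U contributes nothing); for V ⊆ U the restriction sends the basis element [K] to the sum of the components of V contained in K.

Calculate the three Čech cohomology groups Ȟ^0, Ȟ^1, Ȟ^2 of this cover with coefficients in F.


nerve simplices:
  W12={q,r} W13={p,q,s} W14={p,r,s} W23={q,t} W24={r,t} W34={p,s,t}
  W123={q} W124={r} W134={p,s} W234={t}
components per intersection:
  W1: {p,s} {q} {r}
  W2: {q} {r} {t}
  W3: {p,s} {q} {t}
  W4: {p,s} {r} {t}
  W12: {q} {r}
  W13: {p,s} {q}
  W14: {p,s} {r}
  W23: {q} {t}
  W24: {r} {t}
  W34: {p,s} {t}
  W123: {q}
  W124: {r}
  W134: {p,s}
  W234: {t}
C dims 12,12,4; δ0: rk 8, SNF 1^8; δ1: rk 4, SNF 1^4
degree 0: 12−8−0 = 4 → Ȟ^0 ≅ Z^4
degree 1: 12−4−8 = 0 → Ȟ^1 ≅ 0
degree 2: 4−0−4 = 0 → Ȟ^2 ≅ 0

Ȟ^0 ≅ Z^4, Ȟ^1 ≅ 0, Ȟ^2 ≅ 0


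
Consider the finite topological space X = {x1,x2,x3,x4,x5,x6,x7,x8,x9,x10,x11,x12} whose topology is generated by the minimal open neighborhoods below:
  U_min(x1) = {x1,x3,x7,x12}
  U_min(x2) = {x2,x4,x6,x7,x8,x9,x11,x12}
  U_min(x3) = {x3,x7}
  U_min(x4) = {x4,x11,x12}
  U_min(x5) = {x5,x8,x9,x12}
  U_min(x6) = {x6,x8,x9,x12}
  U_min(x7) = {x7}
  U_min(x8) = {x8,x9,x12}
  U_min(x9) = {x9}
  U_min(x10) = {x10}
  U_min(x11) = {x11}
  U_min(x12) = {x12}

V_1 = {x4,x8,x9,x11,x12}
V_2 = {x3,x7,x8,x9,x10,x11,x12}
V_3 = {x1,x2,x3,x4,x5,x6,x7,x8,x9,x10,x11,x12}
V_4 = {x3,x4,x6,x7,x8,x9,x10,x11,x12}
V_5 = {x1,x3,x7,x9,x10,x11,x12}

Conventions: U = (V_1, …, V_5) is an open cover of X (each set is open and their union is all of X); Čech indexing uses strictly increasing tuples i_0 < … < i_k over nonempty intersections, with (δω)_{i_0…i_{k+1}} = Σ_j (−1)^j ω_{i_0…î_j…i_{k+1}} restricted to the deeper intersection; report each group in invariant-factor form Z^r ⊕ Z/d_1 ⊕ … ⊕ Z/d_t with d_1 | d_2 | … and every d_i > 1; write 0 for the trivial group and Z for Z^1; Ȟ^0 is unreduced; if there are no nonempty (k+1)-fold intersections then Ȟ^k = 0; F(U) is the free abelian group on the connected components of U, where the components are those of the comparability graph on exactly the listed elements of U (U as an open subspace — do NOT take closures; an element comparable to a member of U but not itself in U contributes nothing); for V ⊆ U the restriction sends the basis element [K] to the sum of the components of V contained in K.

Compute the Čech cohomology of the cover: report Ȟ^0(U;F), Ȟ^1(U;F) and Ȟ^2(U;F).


Ȟ^0 = Z^2,  Ȟ^1 = 0,  Ȟ^2 = 0

nonempty intersections:
  V12={x8,x9,x11,x12} V13={x4,x8,x9,x11,x12} V14={x4,x8,x9,x11,x12} V15={x9,x11,x12} V23={x3,x7,x8,x9,x10,x11,x12} V24={x3,x7,x8,x9,x10,x11,x12} V25={x3,x7,x9,x10,x11,x12} V34={x3,x4,x6,x7,x8,x9,x10,x11,x12} V35={x1,x3,x7,x9,x10,x11,x12} V45={x3,x7,x9,x10,x11,x12}
  V123={x8,x9,x11,x12} V124={x8,x9,x11,x12} V125={x9,x11,x12} V134={x4,x8,x9,x11,x12} V135={x9,x11,x12} V145={x9,x11,x12} V234={x3,x7,x8,x9,x10,x11,x12} V235={x3,x7,x9,x10,x11,x12} V245={x3,x7,x9,x10,x11,x12} V345={x3,x7,x9,x10,x11,x12}
  V1234={x8,x9,x11,x12} V1235={x9,x11,x12} V1245={x9,x11,x12} V1345={x9,x11,x12} V2345={x3,x7,x9,x10,x11,x12}
  V12345={x9,x11,x12}
components per intersection:
  V1: {x4,x8,x9,x11,x12}
  V2: {x3,x7} {x8,x9,x12} {x10} {x11}
  V3: {x1,x2,x3,x4,x5,x6,x7,x8,x9,x11,x12} {x10}
  V4: {x3,x7} {x4,x6,x8,x9,x11,x12} {x10}
  V5: {x1,x3,x7,x12} {x9} {x10} {x11}
  V12: {x8,x9,x12} {x11}
  V13: {x4,x8,x9,x11,x12}
  V14: {x4,x8,x9,x11,x12}
  V15: {x9} {x11} {x12}
  V23: {x3,x7} {x8,x9,x12} {x10} {x11}
  V24: {x3,x7} {x8,x9,x12} {x10} {x11}
  V25: {x3,x7} {x9} {x10} {x11} {x12}
  V34: {x3,x7} {x4,x6,x8,x9,x11,x12} {x10}
  V35: {x1,x3,x7,x12} {x9} {x10} {x11}
  V45: {x3,x7} {x9} {x10} {x11} {x12}
  V123: {x8,x9,x12} {x11}
  V124: {x8,x9,x12} {x11}
  V125: {x9} {x11} {x12}
  V134: {x4,x8,x9,x11,x12}
  V135: {x9} {x11} {x12}
  V145: {x9} {x11} {x12}
  V234: {x3,x7} {x8,x9,x12} {x10} {x11}
  V235: {x3,x7} {x9} {x10} {x11} {x12}
  V245: {x3,x7} {x9} {x10} {x11} {x12}
  V345: {x3,x7} {x9} {x10} {x11} {x12}
  V1234: {x8,x9,x12} {x11}
  V1235: {x9} {x11} {x12}
  V1245: {x9} {x11} {x12}
  V1345: {x9} {x11} {x12}
  V2345: {x3,x7} {x9} {x10} {x11} {x12}
  V12345: {x9} {x11} {x12}
C dims 14,32,33,16; δ0: rk 12, SNF 1^12; δ1: rk 20, SNF 1^20; δ2: rk 13, SNF 1^13
Ȟ^0: (14−12)−0=2 ⇒ Z^2
Ȟ^1: (32−20)−12=0 ⇒ 0
Ȟ^2: (33−13)−20=0 ⇒ 0


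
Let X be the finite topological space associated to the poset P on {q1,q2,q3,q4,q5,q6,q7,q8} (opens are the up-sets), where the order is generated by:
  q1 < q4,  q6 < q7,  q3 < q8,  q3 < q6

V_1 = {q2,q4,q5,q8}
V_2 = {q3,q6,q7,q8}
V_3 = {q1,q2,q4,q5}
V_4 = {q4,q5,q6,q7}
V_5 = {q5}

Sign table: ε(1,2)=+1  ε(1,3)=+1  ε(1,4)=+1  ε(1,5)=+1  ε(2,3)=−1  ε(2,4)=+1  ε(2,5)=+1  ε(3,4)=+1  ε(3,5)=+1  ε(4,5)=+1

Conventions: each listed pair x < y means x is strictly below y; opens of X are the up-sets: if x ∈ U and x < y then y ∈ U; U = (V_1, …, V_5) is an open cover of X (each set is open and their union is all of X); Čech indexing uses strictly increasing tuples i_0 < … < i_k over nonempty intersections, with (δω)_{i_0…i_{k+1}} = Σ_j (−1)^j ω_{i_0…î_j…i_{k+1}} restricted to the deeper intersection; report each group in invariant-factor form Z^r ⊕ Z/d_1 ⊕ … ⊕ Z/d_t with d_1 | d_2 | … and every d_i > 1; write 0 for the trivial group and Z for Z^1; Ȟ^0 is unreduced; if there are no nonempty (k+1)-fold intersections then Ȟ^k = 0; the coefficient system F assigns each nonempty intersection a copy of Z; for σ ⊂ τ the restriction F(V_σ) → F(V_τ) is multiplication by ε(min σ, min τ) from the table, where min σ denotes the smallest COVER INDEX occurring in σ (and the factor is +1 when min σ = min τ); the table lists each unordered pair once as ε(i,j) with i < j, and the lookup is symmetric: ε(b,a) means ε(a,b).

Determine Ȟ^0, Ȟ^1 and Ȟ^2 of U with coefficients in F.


Ȟ^0 ≅ Z,  Ȟ^1 ≅ Z,  Ȟ^2 ≅ 0

nerve of the cover:
  V12={q8} V13={q2,q4,q5} V14={q4,q5} V15={q5} V24={q6,q7} V34={q4,q5} V35={q5} V45={q5}
  V134={q4,q5} V135={q5} V145={q5} V345={q5}
  V1345={q5}
C dims 5,8,4,1; δ0: rk 4, SNF 1^4; δ1: rk 3, SNF 1^3; δ2: rk 1, SNF 1^1
Ȟ^0 = (5 − 4) − 0 = 1, so Ȟ^0 ≅ Z
Ȟ^1 = (8 − 3) − 4 = 1, so Ȟ^1 ≅ Z
Ȟ^2 = (4 − 1) − 3 = 0, so Ȟ^2 ≅ 0


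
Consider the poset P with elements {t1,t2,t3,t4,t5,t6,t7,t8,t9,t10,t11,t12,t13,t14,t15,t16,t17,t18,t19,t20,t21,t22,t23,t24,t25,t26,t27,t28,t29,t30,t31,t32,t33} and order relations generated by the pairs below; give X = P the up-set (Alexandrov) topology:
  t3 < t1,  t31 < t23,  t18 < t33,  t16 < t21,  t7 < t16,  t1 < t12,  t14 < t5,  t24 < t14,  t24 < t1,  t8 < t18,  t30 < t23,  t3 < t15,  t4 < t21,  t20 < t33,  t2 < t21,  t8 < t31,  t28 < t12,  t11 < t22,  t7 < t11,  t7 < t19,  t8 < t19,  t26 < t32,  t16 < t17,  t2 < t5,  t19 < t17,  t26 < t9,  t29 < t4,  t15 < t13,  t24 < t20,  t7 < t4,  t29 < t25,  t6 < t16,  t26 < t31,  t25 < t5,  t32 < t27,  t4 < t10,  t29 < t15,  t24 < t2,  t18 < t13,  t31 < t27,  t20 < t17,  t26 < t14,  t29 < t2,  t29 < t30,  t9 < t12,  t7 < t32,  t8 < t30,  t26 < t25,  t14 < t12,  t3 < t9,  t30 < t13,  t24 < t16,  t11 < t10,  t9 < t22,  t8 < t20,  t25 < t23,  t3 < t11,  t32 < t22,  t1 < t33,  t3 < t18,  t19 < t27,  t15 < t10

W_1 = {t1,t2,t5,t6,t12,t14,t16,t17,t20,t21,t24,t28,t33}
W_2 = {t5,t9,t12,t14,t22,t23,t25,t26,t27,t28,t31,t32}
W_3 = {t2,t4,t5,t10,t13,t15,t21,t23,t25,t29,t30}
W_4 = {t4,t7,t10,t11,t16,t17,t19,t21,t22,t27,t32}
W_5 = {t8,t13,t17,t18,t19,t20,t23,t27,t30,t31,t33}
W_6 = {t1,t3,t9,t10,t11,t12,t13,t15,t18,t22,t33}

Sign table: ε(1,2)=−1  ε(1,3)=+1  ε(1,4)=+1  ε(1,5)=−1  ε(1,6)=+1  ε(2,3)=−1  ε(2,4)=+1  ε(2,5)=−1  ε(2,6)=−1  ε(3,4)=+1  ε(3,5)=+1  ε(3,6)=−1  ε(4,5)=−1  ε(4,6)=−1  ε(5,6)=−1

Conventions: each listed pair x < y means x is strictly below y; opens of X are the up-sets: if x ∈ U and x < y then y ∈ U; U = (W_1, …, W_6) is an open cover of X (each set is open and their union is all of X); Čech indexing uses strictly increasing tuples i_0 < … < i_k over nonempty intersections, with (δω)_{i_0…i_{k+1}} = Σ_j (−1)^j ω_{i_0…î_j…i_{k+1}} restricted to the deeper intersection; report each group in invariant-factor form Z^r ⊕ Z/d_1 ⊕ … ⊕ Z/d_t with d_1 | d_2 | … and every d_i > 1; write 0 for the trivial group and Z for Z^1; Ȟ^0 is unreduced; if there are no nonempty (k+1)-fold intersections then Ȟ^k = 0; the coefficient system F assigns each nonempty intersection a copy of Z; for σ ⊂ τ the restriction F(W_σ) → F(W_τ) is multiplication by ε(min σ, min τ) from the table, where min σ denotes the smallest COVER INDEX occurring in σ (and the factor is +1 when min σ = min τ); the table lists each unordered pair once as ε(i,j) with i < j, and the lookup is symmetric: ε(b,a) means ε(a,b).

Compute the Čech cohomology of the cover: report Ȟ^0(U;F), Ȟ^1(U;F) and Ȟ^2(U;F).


intersection data:
  W12={t5,t12,t14,t28} W13={t2,t5,t21} W14={t16,t17,t21} W15={t17,t20,t33} W16={t1,t12,t33} W23={t5,t23,t25} W24={t22,t27,t32} W25={t23,t27,t31} W26={t9,t12,t22} W34={t4,t10,t21} W35={t13,t23,t30} W36={t10,t13,t15} W45={t17,t19,t27} W46={t10,t11,t22} W56={t13,t18,t33}
  W123={t5} W126={t12} W134={t21} W145={t17} W156={t33} W235={t23} W245={t27} W246={t22} W346={t10} W356={t13}
C dims 6,15,10; δ0: rk 6, SNF 1^5·2; δ1: rk 9, SNF 1^9
Ȟ^0 = (6 − 6) − 0 = 0, so Ȟ^0 ≅ 0
Ȟ^1 = (15 − 9) − 6 = 0 plus torsion [2], so Ȟ^1 ≅ Z/2
Ȟ^2 = (10 − 0) − 9 = 1, so Ȟ^2 ≅ Z

Ȟ^0(U;F) ≅ 0; Ȟ^1(U;F) ≅ Z/2; Ȟ^2(U;F) ≅ Z


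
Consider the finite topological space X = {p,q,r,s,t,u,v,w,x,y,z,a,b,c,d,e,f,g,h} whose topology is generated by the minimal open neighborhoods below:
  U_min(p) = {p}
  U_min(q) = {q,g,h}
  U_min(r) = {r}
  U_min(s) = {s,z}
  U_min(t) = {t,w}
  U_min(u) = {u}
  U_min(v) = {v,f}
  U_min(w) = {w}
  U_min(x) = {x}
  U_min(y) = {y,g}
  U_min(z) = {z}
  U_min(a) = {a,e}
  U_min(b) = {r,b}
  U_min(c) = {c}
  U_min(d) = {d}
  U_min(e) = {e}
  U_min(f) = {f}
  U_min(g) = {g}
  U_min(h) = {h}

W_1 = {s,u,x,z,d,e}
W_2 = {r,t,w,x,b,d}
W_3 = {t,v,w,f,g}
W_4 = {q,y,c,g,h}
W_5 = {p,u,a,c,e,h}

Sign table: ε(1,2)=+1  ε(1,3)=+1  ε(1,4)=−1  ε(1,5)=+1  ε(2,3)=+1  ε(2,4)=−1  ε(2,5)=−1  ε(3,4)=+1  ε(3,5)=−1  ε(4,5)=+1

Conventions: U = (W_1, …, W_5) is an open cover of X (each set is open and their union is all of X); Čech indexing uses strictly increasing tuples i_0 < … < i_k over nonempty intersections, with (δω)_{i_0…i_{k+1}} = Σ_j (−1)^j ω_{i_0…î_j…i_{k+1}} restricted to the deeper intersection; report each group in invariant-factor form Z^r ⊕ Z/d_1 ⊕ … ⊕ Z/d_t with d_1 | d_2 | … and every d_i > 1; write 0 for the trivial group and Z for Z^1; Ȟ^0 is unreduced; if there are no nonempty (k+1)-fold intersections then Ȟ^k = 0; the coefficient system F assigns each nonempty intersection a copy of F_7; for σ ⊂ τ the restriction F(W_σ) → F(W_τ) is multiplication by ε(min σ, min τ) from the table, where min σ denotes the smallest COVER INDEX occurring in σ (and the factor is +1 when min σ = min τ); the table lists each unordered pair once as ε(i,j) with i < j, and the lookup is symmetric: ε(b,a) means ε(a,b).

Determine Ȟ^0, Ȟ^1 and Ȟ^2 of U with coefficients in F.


Ȟ^0 ≅ Z/7, Ȟ^1 ≅ Z/7, Ȟ^2 ≅ 0

nerve of the cover:
  W12={x,d} W15={u,e} W23={t,w} W34={g} W45={c,h}
C dims 5,5; δ0: rk_F7 4
Ȟ^0 = (5 − 4) − 0 = 1, so Ȟ^0 ≅ Z/7
Ȟ^1 = (5 − 0) − 4 = 1, so Ȟ^1 ≅ Z/7
Ȟ^2 = (0 − 0) − 0 = 0, so Ȟ^2 ≅ 0


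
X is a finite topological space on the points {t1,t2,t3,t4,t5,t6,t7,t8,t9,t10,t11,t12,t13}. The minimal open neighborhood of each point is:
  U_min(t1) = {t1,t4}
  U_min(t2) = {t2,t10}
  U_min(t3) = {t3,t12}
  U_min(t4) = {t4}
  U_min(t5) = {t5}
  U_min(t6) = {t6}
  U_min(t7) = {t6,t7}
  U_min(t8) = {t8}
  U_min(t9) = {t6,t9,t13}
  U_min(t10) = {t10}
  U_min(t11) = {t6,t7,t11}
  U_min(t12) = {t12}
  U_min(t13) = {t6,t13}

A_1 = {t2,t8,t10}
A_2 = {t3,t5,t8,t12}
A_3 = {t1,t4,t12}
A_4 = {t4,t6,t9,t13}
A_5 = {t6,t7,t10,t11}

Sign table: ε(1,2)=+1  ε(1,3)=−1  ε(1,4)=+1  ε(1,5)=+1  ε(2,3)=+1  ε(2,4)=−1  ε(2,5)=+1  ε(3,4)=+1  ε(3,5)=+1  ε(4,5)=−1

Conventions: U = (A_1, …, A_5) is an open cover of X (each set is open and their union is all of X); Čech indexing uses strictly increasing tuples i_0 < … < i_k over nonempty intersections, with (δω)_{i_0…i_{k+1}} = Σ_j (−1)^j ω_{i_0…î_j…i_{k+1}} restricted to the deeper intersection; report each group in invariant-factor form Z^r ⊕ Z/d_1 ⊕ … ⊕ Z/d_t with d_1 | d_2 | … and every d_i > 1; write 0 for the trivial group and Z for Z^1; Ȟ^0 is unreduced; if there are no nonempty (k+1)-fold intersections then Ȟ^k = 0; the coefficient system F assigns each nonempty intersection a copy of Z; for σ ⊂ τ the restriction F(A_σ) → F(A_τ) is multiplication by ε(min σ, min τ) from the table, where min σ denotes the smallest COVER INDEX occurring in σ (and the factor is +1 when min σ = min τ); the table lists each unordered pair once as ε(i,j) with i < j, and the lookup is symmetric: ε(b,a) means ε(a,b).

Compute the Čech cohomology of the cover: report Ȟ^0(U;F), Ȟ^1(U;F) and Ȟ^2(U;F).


Ȟ^0(U;F) ≅ 0, Ȟ^1(U;F) ≅ Z/2 and Ȟ^2(U;F) ≅ 0

intersection data:
  A12={t8} A15={t10} A23={t12} A34={t4} A45={t6}
C dims 5,5; δ0: rk 5, SNF 1^4·2
Ȟ^0 = (5 − 5) − 0 = 0, so Ȟ^0 ≅ 0
Ȟ^1 = (5 − 0) − 5 = 0 plus torsion [2], so Ȟ^1 ≅ Z/2
Ȟ^2 = (0 − 0) − 0 = 0, so Ȟ^2 ≅ 0


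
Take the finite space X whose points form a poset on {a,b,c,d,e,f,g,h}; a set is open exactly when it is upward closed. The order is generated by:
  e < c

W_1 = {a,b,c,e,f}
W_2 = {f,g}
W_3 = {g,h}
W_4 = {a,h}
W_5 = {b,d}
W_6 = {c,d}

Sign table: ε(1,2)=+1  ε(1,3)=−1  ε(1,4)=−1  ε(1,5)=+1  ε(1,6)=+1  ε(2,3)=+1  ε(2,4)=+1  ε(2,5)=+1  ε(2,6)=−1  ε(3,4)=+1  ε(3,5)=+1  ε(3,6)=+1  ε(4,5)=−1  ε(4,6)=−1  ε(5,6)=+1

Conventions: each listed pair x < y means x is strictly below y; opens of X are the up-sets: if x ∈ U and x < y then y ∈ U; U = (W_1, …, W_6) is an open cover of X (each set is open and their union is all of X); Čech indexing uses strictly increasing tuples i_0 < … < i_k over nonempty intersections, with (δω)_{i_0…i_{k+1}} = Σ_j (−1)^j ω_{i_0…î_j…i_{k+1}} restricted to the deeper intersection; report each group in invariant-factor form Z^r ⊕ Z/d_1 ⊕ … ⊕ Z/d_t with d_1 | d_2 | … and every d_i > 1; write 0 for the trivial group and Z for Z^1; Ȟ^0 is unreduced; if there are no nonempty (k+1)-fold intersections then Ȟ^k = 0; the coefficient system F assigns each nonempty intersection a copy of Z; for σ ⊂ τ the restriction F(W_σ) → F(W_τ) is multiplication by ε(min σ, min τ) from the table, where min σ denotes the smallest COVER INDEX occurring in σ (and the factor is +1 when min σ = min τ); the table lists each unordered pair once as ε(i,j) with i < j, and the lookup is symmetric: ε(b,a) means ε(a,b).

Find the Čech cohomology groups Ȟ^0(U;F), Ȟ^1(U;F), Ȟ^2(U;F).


cover nerve:
  W12={f} W14={a} W15={b} W16={c} W23={g} W34={h} W56={d}
C dims 6,7; δ0: rk 6, SNF 1^5·2
Ȟ^0: (6−6)−0=0 ⇒ 0
Ȟ^1: (7−0)−6=1 plus torsion [2] ⇒ Z ⊕ Z/2
Ȟ^2: (0−0)−0=0 ⇒ 0

Ȟ^0 ≅ 0, Ȟ^1 ≅ Z ⊕ Z/2, Ȟ^2 ≅ 0


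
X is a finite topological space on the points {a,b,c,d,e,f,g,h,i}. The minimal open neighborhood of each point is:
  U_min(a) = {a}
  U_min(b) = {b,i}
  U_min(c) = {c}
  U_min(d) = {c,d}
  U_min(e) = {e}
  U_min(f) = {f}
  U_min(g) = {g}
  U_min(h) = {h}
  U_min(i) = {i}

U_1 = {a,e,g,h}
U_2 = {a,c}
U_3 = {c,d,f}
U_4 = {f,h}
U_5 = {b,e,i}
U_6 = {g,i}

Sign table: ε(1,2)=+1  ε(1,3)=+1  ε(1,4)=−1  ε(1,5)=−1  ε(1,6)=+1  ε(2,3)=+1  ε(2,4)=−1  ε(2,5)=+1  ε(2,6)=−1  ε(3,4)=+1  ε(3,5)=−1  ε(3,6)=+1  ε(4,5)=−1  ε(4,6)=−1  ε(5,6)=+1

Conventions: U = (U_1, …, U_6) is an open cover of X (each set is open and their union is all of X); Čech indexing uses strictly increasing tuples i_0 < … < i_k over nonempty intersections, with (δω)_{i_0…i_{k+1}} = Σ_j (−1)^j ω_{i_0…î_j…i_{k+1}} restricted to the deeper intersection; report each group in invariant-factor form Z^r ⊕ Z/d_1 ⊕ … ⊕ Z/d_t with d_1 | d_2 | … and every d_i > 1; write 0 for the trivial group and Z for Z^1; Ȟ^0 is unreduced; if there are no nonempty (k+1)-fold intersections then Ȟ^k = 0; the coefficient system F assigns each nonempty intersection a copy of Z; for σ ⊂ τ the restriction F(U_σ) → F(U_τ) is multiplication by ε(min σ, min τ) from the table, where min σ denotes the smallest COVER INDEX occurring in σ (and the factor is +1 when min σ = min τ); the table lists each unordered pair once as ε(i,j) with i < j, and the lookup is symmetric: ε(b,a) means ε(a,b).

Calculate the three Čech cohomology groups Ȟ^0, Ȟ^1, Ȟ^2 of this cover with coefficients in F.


nonempty intersections:
  U12={a} U14={h} U15={e} U16={g} U23={c} U34={f} U56={i}
C dims 6,7; δ0: rk 6, SNF 1^5·2
Ȟ^0: (6−6)−0=0 ⇒ 0
Ȟ^1: (7−0)−6=1 plus torsion [2] ⇒ Z ⊕ Z/2
Ȟ^2: (0−0)−0=0 ⇒ 0

Ȟ^0 ≅ 0, Ȟ^1 ≅ Z ⊕ Z/2 and Ȟ^2 ≅ 0


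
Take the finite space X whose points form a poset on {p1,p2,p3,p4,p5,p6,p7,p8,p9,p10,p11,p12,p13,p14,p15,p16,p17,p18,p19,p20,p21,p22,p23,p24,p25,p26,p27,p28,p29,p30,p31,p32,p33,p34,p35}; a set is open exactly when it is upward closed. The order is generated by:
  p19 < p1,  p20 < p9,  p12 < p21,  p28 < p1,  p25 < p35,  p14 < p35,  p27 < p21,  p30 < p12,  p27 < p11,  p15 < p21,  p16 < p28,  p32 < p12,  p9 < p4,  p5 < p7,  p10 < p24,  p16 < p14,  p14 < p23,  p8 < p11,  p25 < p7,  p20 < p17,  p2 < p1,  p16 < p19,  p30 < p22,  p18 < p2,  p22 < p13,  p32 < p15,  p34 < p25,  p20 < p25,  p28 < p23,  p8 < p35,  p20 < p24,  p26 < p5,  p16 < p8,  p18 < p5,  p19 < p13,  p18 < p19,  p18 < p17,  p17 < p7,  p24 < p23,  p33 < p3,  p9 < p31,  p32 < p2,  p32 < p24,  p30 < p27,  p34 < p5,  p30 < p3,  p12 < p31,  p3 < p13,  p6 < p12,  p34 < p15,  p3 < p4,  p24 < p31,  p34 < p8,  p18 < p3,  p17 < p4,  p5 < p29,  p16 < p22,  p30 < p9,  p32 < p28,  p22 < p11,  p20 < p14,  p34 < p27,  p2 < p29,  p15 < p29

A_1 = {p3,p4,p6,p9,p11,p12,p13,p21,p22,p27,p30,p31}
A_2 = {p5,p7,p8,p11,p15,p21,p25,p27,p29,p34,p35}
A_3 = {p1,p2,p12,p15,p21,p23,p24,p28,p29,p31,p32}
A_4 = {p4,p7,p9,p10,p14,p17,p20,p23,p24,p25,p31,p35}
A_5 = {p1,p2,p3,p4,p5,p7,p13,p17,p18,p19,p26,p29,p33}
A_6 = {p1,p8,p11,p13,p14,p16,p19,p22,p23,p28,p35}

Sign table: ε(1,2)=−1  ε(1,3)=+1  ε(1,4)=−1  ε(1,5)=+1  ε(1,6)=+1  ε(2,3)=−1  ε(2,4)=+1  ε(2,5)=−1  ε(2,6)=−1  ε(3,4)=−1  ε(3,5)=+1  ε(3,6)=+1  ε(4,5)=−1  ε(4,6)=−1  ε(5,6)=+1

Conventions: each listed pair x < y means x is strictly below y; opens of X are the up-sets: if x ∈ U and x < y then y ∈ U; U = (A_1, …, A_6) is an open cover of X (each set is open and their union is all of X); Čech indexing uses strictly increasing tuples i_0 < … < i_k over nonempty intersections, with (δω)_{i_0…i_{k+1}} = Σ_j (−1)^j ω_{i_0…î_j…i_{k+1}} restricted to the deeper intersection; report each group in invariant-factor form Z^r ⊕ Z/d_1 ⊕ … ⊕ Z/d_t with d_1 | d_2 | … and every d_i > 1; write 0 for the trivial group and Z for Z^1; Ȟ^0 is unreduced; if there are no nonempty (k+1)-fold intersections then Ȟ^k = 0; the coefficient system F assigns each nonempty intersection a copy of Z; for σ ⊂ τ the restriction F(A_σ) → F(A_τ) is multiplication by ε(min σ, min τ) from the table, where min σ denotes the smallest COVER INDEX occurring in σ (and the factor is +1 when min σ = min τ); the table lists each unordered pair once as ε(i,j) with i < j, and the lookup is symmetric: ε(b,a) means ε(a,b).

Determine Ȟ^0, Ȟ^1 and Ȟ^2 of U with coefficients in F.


nerve simplices:
  A12={p11,p21,p27} A13={p12,p21,p31} A14={p4,p9,p31} A15={p3,p4,p13} A16={p11,p13,p22} A23={p15,p21,p29} A24={p7,p25,p35} A25={p5,p7,p29} A26={p8,p11,p35} A34={p23,p24,p31} A35={p1,p2,p29} A36={p1,p23,p28} A45={p4,p7,p17} A46={p14,p23,p35} A56={p1,p13,p19}
  A123={p21} A126={p11} A134={p31} A145={p4} A156={p13} A235={p29} A245={p7} A246={p35} A346={p23} A356={p1}
C dims 6,15,10; δ0: rk 5, SNF 1^5; δ1: rk 10, SNF 1^9·2
degree 0: 6−5−0 = 1 → Ȟ^0 ≅ Z
degree 1: 15−10−5 = 0 → Ȟ^1 ≅ 0
degree 2: 10−0−10 = 0 plus torsion [2] → Ȟ^2 ≅ Z/2

Ȟ^0(U;F) ≅ Z; Ȟ^1(U;F) ≅ 0; Ȟ^2(U;F) ≅ Z/2


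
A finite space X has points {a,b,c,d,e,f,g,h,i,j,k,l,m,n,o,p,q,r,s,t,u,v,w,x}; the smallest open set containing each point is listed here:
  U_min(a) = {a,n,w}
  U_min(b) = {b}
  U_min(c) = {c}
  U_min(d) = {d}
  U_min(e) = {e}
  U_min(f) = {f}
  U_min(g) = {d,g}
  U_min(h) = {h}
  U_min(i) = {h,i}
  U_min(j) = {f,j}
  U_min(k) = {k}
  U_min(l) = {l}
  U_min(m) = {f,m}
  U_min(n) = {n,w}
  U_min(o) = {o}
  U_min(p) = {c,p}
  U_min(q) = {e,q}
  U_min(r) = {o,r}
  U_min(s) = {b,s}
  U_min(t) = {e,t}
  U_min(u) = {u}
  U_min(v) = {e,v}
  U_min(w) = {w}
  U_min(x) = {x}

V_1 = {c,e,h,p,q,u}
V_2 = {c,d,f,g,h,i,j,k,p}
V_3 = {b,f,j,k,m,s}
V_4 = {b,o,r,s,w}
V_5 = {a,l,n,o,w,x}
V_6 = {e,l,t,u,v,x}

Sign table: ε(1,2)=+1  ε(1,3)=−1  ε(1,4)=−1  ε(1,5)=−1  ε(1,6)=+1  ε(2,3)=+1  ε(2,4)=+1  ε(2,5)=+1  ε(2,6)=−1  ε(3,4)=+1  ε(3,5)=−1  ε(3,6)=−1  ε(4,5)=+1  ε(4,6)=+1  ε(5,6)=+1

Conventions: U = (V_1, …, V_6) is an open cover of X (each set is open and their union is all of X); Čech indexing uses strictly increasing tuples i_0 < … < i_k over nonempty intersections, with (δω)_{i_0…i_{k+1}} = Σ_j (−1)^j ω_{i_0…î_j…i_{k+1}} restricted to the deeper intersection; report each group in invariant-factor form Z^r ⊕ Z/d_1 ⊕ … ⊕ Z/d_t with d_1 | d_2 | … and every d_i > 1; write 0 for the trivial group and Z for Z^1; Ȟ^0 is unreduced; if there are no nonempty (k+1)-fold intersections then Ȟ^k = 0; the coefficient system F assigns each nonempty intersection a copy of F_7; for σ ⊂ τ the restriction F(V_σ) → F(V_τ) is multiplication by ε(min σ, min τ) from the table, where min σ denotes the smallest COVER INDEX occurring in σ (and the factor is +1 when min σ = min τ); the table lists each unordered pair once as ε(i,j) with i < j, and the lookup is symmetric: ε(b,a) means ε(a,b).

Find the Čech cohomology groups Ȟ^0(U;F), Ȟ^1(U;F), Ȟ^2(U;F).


Ȟ^0(U;F) ≅ Z/7; Ȟ^1(U;F) ≅ Z/7; Ȟ^2(U;F) ≅ 0

cover nerve:
  V12={c,h,p} V16={e,u} V23={f,j,k} V34={b,s} V45={o,w} V56={l,x}
C dims 6,6; δ0: rk_F7 5
Ȟ^0: (6−5)−0=1 ⇒ Z/7
Ȟ^1: (6−0)−5=1 ⇒ Z/7
Ȟ^2: (0−0)−0=0 ⇒ 0


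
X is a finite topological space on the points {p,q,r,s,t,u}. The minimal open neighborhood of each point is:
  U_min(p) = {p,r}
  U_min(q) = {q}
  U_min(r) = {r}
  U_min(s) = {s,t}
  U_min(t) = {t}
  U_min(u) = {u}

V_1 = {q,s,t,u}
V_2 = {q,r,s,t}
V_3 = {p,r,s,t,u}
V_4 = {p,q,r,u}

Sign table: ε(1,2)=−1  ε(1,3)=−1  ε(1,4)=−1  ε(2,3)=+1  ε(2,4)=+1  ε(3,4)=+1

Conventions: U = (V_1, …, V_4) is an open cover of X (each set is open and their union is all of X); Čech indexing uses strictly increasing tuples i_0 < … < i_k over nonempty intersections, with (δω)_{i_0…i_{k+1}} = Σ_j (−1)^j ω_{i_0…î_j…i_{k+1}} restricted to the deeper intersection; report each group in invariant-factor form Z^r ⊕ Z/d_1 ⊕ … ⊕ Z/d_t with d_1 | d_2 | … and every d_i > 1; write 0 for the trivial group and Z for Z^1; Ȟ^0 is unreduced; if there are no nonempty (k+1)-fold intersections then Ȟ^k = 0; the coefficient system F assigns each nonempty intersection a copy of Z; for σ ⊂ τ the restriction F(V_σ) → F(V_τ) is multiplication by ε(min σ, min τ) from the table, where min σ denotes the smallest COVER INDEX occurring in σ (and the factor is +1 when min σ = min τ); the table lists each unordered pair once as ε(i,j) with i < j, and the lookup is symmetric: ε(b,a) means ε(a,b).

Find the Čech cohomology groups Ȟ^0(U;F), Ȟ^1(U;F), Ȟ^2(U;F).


Ȟ^0(U;F) ≅ Z, Ȟ^1(U;F) ≅ 0 and Ȟ^2(U;F) ≅ Z

nonempty overlaps:
  V12={q,s,t} V13={s,t,u} V14={q,u} V23={r,s,t} V24={q,r} V34={p,r,u}
  V123={s,t} V124={q} V134={u} V234={r}
C dims 4,6,4; δ0: rk 3, SNF 1^3; δ1: rk 3, SNF 1^3
degree 0: 4−3−0 = 1 → Ȟ^0 ≅ Z
degree 1: 6−3−3 = 0 → Ȟ^1 ≅ 0
degree 2: 4−0−3 = 1 → Ȟ^2 ≅ Z


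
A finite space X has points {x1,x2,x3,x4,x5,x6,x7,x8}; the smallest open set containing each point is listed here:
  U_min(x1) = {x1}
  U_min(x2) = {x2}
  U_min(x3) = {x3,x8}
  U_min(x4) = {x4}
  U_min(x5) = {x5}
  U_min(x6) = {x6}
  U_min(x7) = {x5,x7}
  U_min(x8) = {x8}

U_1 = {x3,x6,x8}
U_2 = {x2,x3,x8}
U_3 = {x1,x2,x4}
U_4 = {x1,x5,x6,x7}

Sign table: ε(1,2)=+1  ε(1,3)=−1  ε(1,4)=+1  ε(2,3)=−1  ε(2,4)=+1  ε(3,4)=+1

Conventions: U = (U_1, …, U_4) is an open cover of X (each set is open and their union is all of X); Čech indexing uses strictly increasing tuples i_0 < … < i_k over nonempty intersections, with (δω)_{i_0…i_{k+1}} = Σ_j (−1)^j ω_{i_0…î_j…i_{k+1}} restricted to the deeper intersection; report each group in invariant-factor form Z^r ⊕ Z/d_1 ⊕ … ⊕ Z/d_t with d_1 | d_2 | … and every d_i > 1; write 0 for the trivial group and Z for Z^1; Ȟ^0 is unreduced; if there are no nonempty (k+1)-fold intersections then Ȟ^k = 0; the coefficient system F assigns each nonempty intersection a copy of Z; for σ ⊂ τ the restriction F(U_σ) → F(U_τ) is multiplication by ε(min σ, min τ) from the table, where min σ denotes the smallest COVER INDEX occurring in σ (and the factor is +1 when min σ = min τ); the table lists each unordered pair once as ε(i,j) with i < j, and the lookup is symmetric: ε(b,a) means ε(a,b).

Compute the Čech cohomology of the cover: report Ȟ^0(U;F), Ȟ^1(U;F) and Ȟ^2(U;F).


Ȟ^0 = 0,  Ȟ^1 = Z/2,  Ȟ^2 = 0

nerve of the cover:
  U12={x3,x8} U14={x6} U23={x2} U34={x1}
C dims 4,4; δ0: rk 4, SNF 1^3·2
Ȟ^0 = (4 − 4) − 0 = 0, so Ȟ^0 ≅ 0
Ȟ^1 = (4 − 0) − 4 = 0 plus torsion [2], so Ȟ^1 ≅ Z/2
Ȟ^2 = (0 − 0) − 0 = 0, so Ȟ^2 ≅ 0


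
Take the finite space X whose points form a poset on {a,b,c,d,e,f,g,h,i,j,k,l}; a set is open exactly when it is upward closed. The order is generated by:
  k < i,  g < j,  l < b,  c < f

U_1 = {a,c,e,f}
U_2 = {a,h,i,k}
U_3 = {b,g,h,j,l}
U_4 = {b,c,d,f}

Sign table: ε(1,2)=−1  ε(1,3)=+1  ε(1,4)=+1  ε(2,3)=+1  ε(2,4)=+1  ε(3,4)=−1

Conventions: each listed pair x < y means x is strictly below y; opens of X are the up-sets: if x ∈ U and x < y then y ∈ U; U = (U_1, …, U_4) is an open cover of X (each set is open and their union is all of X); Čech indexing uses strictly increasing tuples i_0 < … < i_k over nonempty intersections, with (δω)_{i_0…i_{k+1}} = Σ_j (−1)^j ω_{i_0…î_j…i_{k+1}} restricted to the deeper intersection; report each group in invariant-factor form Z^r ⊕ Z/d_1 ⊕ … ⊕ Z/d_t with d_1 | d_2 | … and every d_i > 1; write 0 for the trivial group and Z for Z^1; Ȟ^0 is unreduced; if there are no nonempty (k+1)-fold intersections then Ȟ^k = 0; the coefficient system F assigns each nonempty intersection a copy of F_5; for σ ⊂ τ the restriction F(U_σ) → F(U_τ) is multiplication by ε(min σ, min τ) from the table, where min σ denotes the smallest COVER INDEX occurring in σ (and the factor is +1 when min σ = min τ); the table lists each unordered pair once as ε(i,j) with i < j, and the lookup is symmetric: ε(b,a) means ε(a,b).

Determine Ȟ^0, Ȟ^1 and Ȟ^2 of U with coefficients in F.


Ȟ^0 = Z/5,  Ȟ^1 = Z/5,  Ȟ^2 = 0

nonempty overlaps:
  U12={a} U14={c,f} U23={h} U34={b}
C dims 4,4; δ0: rk_F5 3
degree 0: 4−3−0 = 1 → Ȟ^0 ≅ Z/5
degree 1: 4−0−3 = 1 → Ȟ^1 ≅ Z/5
degree 2: 0−0−0 = 0 → Ȟ^2 ≅ 0


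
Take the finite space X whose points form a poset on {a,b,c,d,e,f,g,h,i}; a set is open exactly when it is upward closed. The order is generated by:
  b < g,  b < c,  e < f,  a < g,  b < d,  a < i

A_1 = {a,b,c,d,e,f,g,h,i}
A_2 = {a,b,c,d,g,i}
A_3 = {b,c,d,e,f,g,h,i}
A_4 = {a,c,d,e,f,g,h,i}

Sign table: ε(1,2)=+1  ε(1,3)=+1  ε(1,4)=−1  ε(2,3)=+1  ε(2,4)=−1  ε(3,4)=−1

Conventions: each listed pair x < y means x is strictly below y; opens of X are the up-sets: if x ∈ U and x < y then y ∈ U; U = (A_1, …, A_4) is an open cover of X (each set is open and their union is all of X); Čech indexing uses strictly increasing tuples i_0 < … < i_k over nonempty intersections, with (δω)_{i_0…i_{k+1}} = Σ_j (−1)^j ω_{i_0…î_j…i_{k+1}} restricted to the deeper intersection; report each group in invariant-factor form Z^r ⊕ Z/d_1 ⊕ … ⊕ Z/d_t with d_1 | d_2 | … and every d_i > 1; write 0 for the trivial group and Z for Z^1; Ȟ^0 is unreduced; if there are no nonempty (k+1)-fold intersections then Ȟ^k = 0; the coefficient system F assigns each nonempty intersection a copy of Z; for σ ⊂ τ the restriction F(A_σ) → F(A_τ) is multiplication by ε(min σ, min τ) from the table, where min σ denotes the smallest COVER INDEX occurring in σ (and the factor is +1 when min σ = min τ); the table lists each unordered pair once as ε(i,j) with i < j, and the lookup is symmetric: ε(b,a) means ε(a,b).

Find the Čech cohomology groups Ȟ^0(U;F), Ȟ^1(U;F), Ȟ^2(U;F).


intersection data:
  A12={a,b,c,d,g,i} A13={b,c,d,e,f,g,h,i} A14={a,c,d,e,f,g,h,i} A23={b,c,d,g,i} A24={a,c,d,g,i} A34={c,d,e,f,g,h,i}
  A123={b,c,d,g,i} A124={a,c,d,g,i} A134={c,d,e,f,g,h,i} A234={c,d,g,i}
  A1234={c,d,g,i}
C dims 4,6,4,1; δ0: rk 3, SNF 1^3; δ1: rk 3, SNF 1^3; δ2: rk 1, SNF 1^1
Ȟ^0 = (4 − 3) − 0 = 1, so Ȟ^0 ≅ Z
Ȟ^1 = (6 − 3) − 3 = 0, so Ȟ^1 ≅ 0
Ȟ^2 = (4 − 1) − 3 = 0, so Ȟ^2 ≅ 0

Ȟ^0 = Z, Ȟ^1 = 0 and Ȟ^2 = 0


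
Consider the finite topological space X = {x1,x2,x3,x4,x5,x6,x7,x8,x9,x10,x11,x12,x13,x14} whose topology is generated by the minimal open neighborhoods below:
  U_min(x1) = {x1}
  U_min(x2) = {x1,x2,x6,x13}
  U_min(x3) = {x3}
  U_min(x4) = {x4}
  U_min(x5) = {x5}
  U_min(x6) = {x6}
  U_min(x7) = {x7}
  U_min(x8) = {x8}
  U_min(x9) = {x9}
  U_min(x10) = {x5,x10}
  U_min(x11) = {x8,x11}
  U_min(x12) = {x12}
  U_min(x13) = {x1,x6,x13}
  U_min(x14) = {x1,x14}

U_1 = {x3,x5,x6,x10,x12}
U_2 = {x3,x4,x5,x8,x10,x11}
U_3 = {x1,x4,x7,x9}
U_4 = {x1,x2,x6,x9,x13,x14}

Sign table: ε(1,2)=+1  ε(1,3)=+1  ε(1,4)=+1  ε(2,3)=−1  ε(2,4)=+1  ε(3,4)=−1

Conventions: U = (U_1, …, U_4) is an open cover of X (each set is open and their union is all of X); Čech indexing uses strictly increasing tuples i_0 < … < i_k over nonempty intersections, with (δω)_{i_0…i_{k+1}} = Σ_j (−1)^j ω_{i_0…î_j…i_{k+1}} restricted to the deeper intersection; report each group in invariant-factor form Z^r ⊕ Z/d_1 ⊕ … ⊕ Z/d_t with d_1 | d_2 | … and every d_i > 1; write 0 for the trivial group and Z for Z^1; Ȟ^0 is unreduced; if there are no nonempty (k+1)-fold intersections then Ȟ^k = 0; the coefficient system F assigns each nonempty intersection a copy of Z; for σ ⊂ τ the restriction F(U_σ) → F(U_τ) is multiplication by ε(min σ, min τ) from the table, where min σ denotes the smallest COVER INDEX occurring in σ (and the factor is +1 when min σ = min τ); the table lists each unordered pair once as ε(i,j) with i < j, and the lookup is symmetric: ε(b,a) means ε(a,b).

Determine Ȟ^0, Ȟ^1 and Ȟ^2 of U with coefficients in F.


Ȟ^0 = Z; Ȟ^1 = Z; Ȟ^2 = 0

cover nerve:
  U12={x3,x5,x10} U14={x6} U23={x4} U34={x1,x9}
C dims 4,4; δ0: rk 3, SNF 1^3
Ȟ^0: (4−3)−0=1 ⇒ Z
Ȟ^1: (4−0)−3=1 ⇒ Z
Ȟ^2: (0−0)−0=0 ⇒ 0


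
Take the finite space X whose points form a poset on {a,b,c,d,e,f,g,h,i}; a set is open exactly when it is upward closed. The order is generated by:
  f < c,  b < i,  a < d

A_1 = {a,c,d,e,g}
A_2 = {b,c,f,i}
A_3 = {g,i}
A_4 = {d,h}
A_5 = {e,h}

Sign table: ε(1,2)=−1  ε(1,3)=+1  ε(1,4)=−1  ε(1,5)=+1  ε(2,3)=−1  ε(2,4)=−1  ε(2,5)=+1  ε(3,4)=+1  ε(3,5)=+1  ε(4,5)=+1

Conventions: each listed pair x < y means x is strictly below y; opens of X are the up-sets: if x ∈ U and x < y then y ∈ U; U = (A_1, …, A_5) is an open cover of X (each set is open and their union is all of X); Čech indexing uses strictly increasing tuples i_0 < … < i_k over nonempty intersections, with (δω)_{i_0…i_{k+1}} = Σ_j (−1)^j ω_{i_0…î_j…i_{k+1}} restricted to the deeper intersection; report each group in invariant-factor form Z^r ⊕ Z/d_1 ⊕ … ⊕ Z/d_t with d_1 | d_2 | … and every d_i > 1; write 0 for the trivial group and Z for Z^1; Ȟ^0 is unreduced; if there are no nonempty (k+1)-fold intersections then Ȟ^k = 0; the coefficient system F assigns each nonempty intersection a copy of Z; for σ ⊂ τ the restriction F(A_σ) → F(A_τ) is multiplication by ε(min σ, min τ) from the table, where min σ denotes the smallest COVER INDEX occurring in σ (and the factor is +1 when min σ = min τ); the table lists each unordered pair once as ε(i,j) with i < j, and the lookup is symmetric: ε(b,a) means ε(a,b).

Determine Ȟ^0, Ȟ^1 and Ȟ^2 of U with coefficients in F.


nonempty intersections:
  A12={c} A13={g} A14={d} A15={e} A23={i} A45={h}
C dims 5,6; δ0: rk 5, SNF 1^4·2
Ȟ^0: (5−5)−0=0 ⇒ 0
Ȟ^1: (6−0)−5=1 plus torsion [2] ⇒ Z ⊕ Z/2
Ȟ^2: (0−0)−0=0 ⇒ 0

Ȟ^0 = 0, Ȟ^1 = Z ⊕ Z/2, Ȟ^2 = 0
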